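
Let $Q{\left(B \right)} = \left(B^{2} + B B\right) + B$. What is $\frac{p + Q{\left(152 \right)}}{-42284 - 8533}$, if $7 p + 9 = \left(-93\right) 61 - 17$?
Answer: $- \frac{318821}{355719} \approx -0.89627$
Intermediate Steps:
$p = - \frac{5699}{7}$ ($p = - \frac{9}{7} + \frac{\left(-93\right) 61 - 17}{7} = - \frac{9}{7} + \frac{-5673 - 17}{7} = - \frac{9}{7} + \frac{1}{7} \left(-5690\right) = - \frac{9}{7} - \frac{5690}{7} = - \frac{5699}{7} \approx -814.14$)
$Q{\left(B \right)} = B + 2 B^{2}$ ($Q{\left(B \right)} = \left(B^{2} + B^{2}\right) + B = 2 B^{2} + B = B + 2 B^{2}$)
$\frac{p + Q{\left(152 \right)}}{-42284 - 8533} = \frac{- \frac{5699}{7} + 152 \left(1 + 2 \cdot 152\right)}{-42284 - 8533} = \frac{- \frac{5699}{7} + 152 \left(1 + 304\right)}{-50817} = \left(- \frac{5699}{7} + 152 \cdot 305\right) \left(- \frac{1}{50817}\right) = \left(- \frac{5699}{7} + 46360\right) \left(- \frac{1}{50817}\right) = \frac{318821}{7} \left(- \frac{1}{50817}\right) = - \frac{318821}{355719}$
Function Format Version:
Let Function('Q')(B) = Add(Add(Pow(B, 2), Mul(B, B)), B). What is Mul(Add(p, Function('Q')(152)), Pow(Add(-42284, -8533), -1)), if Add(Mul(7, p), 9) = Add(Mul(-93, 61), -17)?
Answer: Rational(-318821, 355719) ≈ -0.89627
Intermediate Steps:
p = Rational(-5699, 7) (p = Add(Rational(-9, 7), Mul(Rational(1, 7), Add(Mul(-93, 61), -17))) = Add(Rational(-9, 7), Mul(Rational(1, 7), Add(-5673, -17))) = Add(Rational(-9, 7), Mul(Rational(1, 7), -5690)) = Add(Rational(-9, 7), Rational(-5690, 7)) = Rational(-5699, 7) ≈ -814.14)
Function('Q')(B) = Add(B, Mul(2, Pow(B, 2))) (Function('Q')(B) = Add(Add(Pow(B, 2), Pow(B, 2)), B) = Add(Mul(2, Pow(B, 2)), B) = Add(B, Mul(2, Pow(B, 2))))
Mul(Add(p, Function('Q')(152)), Pow(Add(-42284, -8533), -1)) = Mul(Add(Rational(-5699, 7), Mul(152, Add(1, Mul(2, 152)))), Pow(Add(-42284, -8533), -1)) = Mul(Add(Rational(-5699, 7), Mul(152, Add(1, 304))), Pow(-50817, -1)) = Mul(Add(Rational(-5699, 7), Mul(152, 305)), Rational(-1, 50817)) = Mul(Add(Rational(-5699, 7), 46360), Rational(-1, 50817)) = Mul(Rational(318821, 7), Rational(-1, 50817)) = Rational(-318821, 355719)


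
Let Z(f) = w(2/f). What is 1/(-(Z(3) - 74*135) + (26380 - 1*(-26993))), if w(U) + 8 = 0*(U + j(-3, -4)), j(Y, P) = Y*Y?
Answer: 1/63371 ≈ 1.5780e-5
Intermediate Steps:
j(Y, P) = Y**2
w(U) = -8 (w(U) = -8 + 0*(U + (-3)**2) = -8 + 0*(U + 9) = -8 + 0*(9 + U) = -8 + 0 = -8)
Z(f) = -8
1/(-(Z(3) - 74*135) + (26380 - 1*(-26993))) = 1/(-(-8 - 74*135) + (26380 - 1*(-26993))) = 1/(-(-8 - 9990) + (26380 + 26993)) = 1/(-1*(-9998) + 53373) = 1/(9998 + 53373) = 1/63371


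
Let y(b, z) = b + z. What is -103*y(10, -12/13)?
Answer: -12154/13 ≈ -934.92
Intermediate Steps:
-103*y(10, -12/13) = -103*(10 - 12/13) = -103*118/13 = -12154/13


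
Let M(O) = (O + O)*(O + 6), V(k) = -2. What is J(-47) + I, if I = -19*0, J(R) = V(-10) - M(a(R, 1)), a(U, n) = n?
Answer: -16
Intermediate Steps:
M(O) = 2*O*(6 + O) (M(O) = (2*O)*(6 + O) = 2*O*(6 + O))
J(R) = -16 (J(R) = -2 - 2*(6 + 1) = -2 - 2*7 = -2 - 1*14 = -2 - 14 = -16)
I = 0
J(-47) + I = -16 + 0 = -16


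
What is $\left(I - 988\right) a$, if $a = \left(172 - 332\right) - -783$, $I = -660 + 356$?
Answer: $-804916$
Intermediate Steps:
$I = -304$
$a = 623$ ($a = \left(172 - 332\right) + 783 = -160 + 783 = 623$)
$\left(I - 988\right) a = \left(-304 - 988\right) 623 = \left(-1292\right) 623 = -804916$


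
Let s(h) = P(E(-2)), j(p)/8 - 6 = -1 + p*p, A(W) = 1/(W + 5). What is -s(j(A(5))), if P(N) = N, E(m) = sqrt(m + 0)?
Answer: -I*sqrt(2) ≈ -1.4142*I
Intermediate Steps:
E(m) = sqrt(m)
A(W) = 1/(5 + W)
j(p) = 40 + 8*p**2 (j(p) = 48 + 8*(-1 + p*p) = 48 + 8*(-1 + p**2) = 48 + (-8 + 8*p**2) = 40 + 8*p**2)
s(h) = I*sqrt(2) (s(h) = sqrt(-2) = I*sqrt(2))
-s(j(A(5))) = -I*sqrt(2)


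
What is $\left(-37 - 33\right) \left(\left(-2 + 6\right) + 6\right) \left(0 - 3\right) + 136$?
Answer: $2236$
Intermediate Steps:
$\left(-37 - 33\right) \left(\left(-2 + 6\right) + 6\right) \left(0 - 3\right) + 136 = - 70 \left(4 + 6\right) \left(0 - 3\right) + 136 = - 70 \cdot 10 \left(0 - 3\right) + 136 = - 70 \cdot 10 \left(-3\right) + 136 = \left(-70\right) \left(-30\right) + 136 = 2100 + 136 = 2236$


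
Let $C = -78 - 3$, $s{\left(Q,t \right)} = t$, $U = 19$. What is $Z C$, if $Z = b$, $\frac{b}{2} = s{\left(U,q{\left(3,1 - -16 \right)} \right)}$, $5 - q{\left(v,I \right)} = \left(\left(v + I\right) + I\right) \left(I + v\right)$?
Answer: $119070$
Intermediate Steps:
$q{\left(v,I \right)} = 5 - \left(I + v\right) \left(v + 2 I\right)$ ($q{\left(v,I \right)} = 5 - \left(\left(v + I\right) + I\right) \left(I + v\right) = 5 - \left(\left(I + v\right) + I\right) \left(I + v\right) = 5 - \left(v + 2 I\right) \left(I + v\right) = 5 - \left(I + v\right) \left(v + 2 I\right)$)
$b = -1470$ ($b = 2 \left(5 - 3^{2} - 2 \left(1 - -16\right)^{2} - 3 \left(1 - -16\right) 3\right) = 2 \left(5 - 9 - 2 \left(1 + 16\right)^{2} - 3 \left(1 + 16\right) 3\right) = 2 \left(5 - 9 - 2 \cdot 17^{2} - 51 \cdot 3\right) = 2 \left(5 - 9 - 578 - 153\right) = 2 \left(-735\right) = -1470$)
$Z = -1470$
$C = -81$ ($C = -78 - 3 = -81$)
$Z C = \left(-1470\right) \left(-81\right) = 119070$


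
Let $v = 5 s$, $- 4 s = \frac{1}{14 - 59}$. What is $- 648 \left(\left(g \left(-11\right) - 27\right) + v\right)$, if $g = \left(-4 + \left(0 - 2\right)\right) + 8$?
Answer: $31734$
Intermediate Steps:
$s = \frac{1}{180}$ ($s = - \frac{1}{4 \left(14 - 59\right)} = - \frac{1}{4 \left(-45\right)} = \left(- \frac{1}{4}\right) \left(- \frac{1}{45}\right) = \frac{1}{180} \approx 0.0055556$)
$v = \frac{1}{36}$ ($v = 5 \cdot \frac{1}{180} = \frac{1}{36} \approx 0.027778$)
$g = 2$ ($g = \left(-4 + \left(0 - 2\right)\right) + 8 = \left(-4 - 2\right) + 8 = -6 + 8 = 2$)
$- 648 \left(\left(g \left(-11\right) - 27\right) + v\right) = - 648 \left(\left(2 \left(-11\right) - 27\right) + \frac{1}{36}\right) = - 648 \left(\left(-22 - 27\right) + \frac{1}{36}\right) = - 648 \left(-49 + \frac{1}{36}\right) = \left(-648\right) \left(- \frac{1763}{36}\right) = 31734$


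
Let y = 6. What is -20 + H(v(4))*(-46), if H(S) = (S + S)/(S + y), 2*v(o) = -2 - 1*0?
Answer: -8/5 ≈ -1.6000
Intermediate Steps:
v(o) = -1 (v(o) = (-2 - 1*0)/2 = (-2 + 0)/2 = (½)*(-2) = -1)
H(S) = 2*S/(6 + S) (H(S) = (S + S)/(S + 6) = (2*S)/(6 + S) = 2*S/(6 + S))
-20 + H(v(4))*(-46) = -20 + (2*(-1)/(6 - 1))*(-46) = -20 + (2*(-1)/5)*(-46) = -20 + (2*(-1)*(⅕))*(-46) = -20 - ⅖*(-46) = -20 + 92/5 = -8/5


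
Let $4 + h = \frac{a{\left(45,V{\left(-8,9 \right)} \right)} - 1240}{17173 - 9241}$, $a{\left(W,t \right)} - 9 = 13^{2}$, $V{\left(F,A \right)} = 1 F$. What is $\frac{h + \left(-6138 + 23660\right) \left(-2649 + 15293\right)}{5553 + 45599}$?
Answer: $\frac{292886672631}{67622944} \approx 4331.2$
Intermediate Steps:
$V{\left(F,A \right)} = F$
$a{\left(W,t \right)} = 178$ ($a{\left(W,t \right)} = 9 + 13^{2} = 9 + 169 = 178$)
$h = - \frac{5465}{1322}$ ($h = -4 + \frac{178 - 1240}{17173 - 9241} = -4 - \frac{1062}{7932} = -4 - \frac{177}{1322} = - \frac{5465}{1322} \approx -4.1339$)
$\frac{h + \left(-6138 + 23660\right) \left(-2649 + 15293\right)}{5553 + 45599} = \frac{- \frac{5465}{1322} + \left(-6138 + 23660\right) \left(-2649 + 15293\right)}{5553 + 45599} = \frac{- \frac{5465}{1322} + 17522 \cdot 12644}{51152} = \left(- \frac{5465}{1322} + 221548168\right) \frac{1}{51152} = \frac{292886672631}{1322} \cdot \frac{1}{51152} = \frac{292886672631}{67622944}$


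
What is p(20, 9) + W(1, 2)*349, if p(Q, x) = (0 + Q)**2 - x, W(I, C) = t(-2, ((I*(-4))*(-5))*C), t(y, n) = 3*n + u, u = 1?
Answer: 42620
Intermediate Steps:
t(y, n) = 1 + 3*n (t(y, n) = 3*n + 1 = 1 + 3*n)
W(I, C) = 1 + 60*C*I (W(I, C) = 1 + 3*(((I*(-4))*(-5))*C) = 1 + 3*((-4*I*(-5))*C) = 1 + 3*((20*I)*C) = 1 + 3*(20*C*I) = 1 + 60*C*I)
p(Q, x) = Q**2 - x
p(20, 9) + W(1, 2)*349 = (20**2 - 1*9) + (1 + 60*2*1)*349 = (400 - 9) + (1 + 120)*349 = 391 + 121*349 = 391 + 42229 = 42620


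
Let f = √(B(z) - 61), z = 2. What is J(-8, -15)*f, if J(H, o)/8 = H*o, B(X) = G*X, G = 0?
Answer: 960*I*√61 ≈ 7497.8*I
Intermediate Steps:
B(X) = 0 (B(X) = 0*X = 0)
f = I*√61 (f = √(0 - 61) = √(-61) = I*√61 ≈ 7.8102*I)
J(H, o) = 8*H*o (J(H, o) = 8*(H*o) = 8*H*o)
J(-8, -15)*f = (8*(-8)*(-15))*(I*√61) = 960*(I*√61) = 960*I*√61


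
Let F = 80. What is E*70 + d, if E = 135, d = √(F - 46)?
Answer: 9450 + √34 ≈ 9455.8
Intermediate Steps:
d = √34 (d = √(80 - 46) = √34 ≈ 5.8309)
E*70 + d = 135*70 + √34 = 9450 + √34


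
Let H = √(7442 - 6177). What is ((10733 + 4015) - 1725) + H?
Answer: 13023 + √1265 ≈ 13059.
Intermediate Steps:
H = √1265 ≈ 35.567
((10733 + 4015) - 1725) + H = ((10733 + 4015) - 1725) + √1265 = (14748 - 1725) + √1265 = 13023 + √1265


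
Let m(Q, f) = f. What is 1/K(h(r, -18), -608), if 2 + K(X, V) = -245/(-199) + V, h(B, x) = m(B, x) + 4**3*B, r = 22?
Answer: -199/121145 ≈ -0.0016427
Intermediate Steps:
h(B, x) = x + 64*B (h(B, x) = x + 4**3*B = x + 64*B)
K(X, V) = -153/199 + V (K(X, V) = -2 + (-245/(-199) + V) = -2 + (-245*(-1/199) + V) = -2 + (245/199 + V) = -153/199 + V)
1/K(h(r, -18), -608) = 1/(-153/199 - 608) = 1/(-121145/199) = -199/121145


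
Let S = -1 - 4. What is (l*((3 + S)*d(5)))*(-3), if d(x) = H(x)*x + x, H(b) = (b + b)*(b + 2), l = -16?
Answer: -34080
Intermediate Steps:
H(b) = 2*b*(2 + b) (H(b) = (2*b)*(2 + b) = 2*b*(2 + b))
S = -5
d(x) = x + 2*x²*(2 + x) (d(x) = (2*x*(2 + x))*x + x = 2*x²*(2 + x) + x = x + 2*x²*(2 + x))
(l*((3 + S)*d(5)))*(-3) = -16*(3 - 5)*5*(1 + 2*5*(2 + 5))*(-3) = -(-32)*5*(1 + 2*5*7)*(-3) = -(-32)*5*(1 + 70)*(-3) = -(-32)*5*71*(-3) = -(-32)*355*(-3) = -16*(-710)*(-3) = 11360*(-3) = -34080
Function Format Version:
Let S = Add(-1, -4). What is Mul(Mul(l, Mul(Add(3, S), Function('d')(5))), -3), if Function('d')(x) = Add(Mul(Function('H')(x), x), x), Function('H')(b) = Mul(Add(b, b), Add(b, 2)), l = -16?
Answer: -34080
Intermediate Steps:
Function('H')(b) = Mul(2, b, Add(2, b)) (Function('H')(b) = Mul(Mul(2, b), Add(2, b)) = Mul(2, b, Add(2, b)))
S = -5
Function('d')(x) = Add(x, Mul(2, Pow(x, 2), Add(2, x))) (Function('d')(x) = Add(Mul(Mul(2, x, Add(2, x)), x), x) = Add(Mul(2, Pow(x, 2), Add(2, x)), x) = Add(x, Mul(2, Pow(x, 2), Add(2, x))))
Mul(Mul(l, Mul(Add(3, S), Function('d')(5))), -3) = Mul(Mul(-16, Mul(Add(3, -5), Mul(5, Add(1, Mul(2, 5, Add(2, 5)))))), -3) = Mul(Mul(-16, Mul(-2, Mul(5, Add(1, Mul(2, 5, 7))))), -3) = Mul(Mul(-16, Mul(-2, Mul(5, Add(1, 70)))), -3) = Mul(Mul(-16, Mul(-2, Mul(5, 71))), -3) = Mul(Mul(-16, Mul(-2, 355)), -3) = Mul(Mul(-16, -710), -3) = Mul(11360, -3) = -34080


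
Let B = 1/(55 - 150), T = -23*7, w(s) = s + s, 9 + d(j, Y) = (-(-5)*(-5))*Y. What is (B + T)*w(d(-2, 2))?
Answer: 1804928/95 ≈ 18999.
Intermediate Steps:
d(j, Y) = -9 - 25*Y (d(j, Y) = -9 + (-(-5)*(-5))*Y = -9 + (-1*25)*Y = -9 - 25*Y)
w(s) = 2*s
T = -161
B = -1/95 (B = 1/(-95) = -1/95 ≈ -0.010526)
(B + T)*w(d(-2, 2)) = (-1/95 - 161)*(2*(-9 - 25*2)) = -30592*(-9 - 50)/95 = -30592*(-59)/95 = -15296/95*(-118) = 1804928/95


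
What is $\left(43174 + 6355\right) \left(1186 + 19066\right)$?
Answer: $1003061308$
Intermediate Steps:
$\left(43174 + 6355\right) \left(1186 + 19066\right) = 49529 \cdot 20252 = 1003061308$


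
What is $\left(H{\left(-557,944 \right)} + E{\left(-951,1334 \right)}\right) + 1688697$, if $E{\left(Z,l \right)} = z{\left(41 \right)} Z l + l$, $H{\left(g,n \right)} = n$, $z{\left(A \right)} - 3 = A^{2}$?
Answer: $-2134688681$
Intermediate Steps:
$z{\left(A \right)} = 3 + A^{2}$
$E{\left(Z,l \right)} = l + 1684 Z l$ ($E{\left(Z,l \right)} = \left(3 + 41^{2}\right) Z l + l = \left(3 + 1681\right) Z l + l = 1684 Z l + l = l + 1684 Z l$)
$\left(H{\left(-557,944 \right)} + E{\left(-951,1334 \right)}\right) + 1688697 = \left(944 + 1334 \left(1 + 1684 \left(-951\right)\right)\right) + 1688697 = \left(944 + 1334 \left(1 - 1601484\right)\right) + 1688697 = \left(944 + 1334 \left(-1601483\right)\right) + 1688697 = \left(944 - 2136378322\right) + 1688697 = -2136377378 + 1688697 = -2134688681$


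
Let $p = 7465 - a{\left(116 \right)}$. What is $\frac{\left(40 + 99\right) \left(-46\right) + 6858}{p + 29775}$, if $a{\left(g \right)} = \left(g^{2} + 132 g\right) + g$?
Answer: $\frac{116}{2089} \approx 0.055529$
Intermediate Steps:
$a{\left(g \right)} = g^{2} + 133 g$
$p = -21419$ ($p = 7465 - 116 \left(133 + 116\right) = 7465 - 116 \cdot 249 = 7465 - 28884 = -21419$)
$\frac{\left(40 + 99\right) \left(-46\right) + 6858}{p + 29775} = \frac{\left(40 + 99\right) \left(-46\right) + 6858}{-21419 + 29775} = \frac{139 \left(-46\right) + 6858}{8356} = \left(-6394 + 6858\right) \frac{1}{8356} = 464 \cdot \frac{1}{8356} = \frac{116}{2089}$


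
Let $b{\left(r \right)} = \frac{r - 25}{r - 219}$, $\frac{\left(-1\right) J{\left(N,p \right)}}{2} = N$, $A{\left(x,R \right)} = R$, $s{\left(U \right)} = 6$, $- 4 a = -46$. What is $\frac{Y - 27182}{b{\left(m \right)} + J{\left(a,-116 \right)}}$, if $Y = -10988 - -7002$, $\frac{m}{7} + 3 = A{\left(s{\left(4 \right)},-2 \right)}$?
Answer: $\frac{3958336}{2891} \approx 1369.2$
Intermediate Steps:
$a = \frac{23}{2}$ ($a = \left(- \frac{1}{4}\right) \left(-46\right) = \frac{23}{2} \approx 11.5$)
$m = -35$ ($m = -21 + 7 \left(-2\right) = -21 - 14 = -35$)
$J{\left(N,p \right)} = - 2 N$
$Y = -3986$ ($Y = -10988 + 7002 = -3986$)
$b{\left(r \right)} = \frac{-25 + r}{-219 + r}$
$\frac{Y - 27182}{b{\left(m \right)} + J{\left(a,-116 \right)}} = \frac{-3986 - 27182}{\frac{-25 - 35}{-219 - 35} - 23} = - \frac{31168}{\frac{1}{-254} \left(-60\right) - 23} = - \frac{31168}{\left(- \frac{1}{254}\right) \left(-60\right) - 23} = - \frac{31168}{\frac{30}{127} - 23} = - \frac{31168}{- \frac{2891}{127}} = \left(-31168\right) \left(- \frac{127}{2891}\right) = \frac{3958336}{2891}$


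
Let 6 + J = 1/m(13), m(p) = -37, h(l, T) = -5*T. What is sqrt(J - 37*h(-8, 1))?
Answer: sqrt(245014)/37 ≈ 13.378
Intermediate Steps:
J = -223/37 (J = -6 + 1/(-37) = -6 - 1/37 = -223/37 ≈ -6.0270)
sqrt(J - 37*h(-8, 1)) = sqrt(-223/37 - (-185)) = sqrt(-223/37 - 37*(-5)) = sqrt(-223/37 + 185) = sqrt(6622/37) = sqrt(245014)/37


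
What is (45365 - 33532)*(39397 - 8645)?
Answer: 363888416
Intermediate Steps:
(45365 - 33532)*(39397 - 8645) = 11833*30752 = 363888416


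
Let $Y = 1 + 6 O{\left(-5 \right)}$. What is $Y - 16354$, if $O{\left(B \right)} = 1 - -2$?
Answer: $-16335$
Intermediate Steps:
$O{\left(B \right)} = 3$ ($O{\left(B \right)} = 1 + 2 = 3$)
$Y = 19$ ($Y = 1 + 6 \cdot 3 = 1 + 18 = 19$)
$Y - 16354 = 19 - 16354 = -16335$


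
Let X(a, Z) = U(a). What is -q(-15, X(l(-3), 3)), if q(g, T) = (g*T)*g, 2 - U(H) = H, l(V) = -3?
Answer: -1125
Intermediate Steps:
U(H) = 2 - H
X(a, Z) = 2 - a
q(g, T) = T*g² (q(g, T) = (T*g)*g = T*g²)
-q(-15, X(l(-3), 3)) = -(2 - 1*(-3))*(-15)² = -(2 + 3)*225 = -5*225 = -1*1125 = -1125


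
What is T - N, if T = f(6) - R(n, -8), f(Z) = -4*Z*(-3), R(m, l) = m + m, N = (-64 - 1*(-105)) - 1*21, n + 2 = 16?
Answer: 24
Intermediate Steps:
n = 14 (n = -2 + 16 = 14)
N = 20 (N = (-64 + 105) - 21 = 41 - 21 = 20)
R(m, l) = 2*m
f(Z) = 12*Z
T = 44 (T = 12*6 - 2*14 = 72 - 1*28 = 72 - 28 = 44)
T - N = 44 - 1*20 = 44 - 20 = 24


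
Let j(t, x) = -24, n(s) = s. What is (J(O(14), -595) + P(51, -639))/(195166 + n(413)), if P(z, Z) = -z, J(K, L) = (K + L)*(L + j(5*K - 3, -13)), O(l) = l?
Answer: 359588/195579 ≈ 1.8386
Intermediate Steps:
J(K, L) = (-24 + L)*(K + L) (J(K, L) = (K + L)*(L - 24) = (K + L)*(-24 + L) = (-24 + L)*(K + L))
(J(O(14), -595) + P(51, -639))/(195166 + n(413)) = (((-595)² - 24*14 - 24*(-595) + 14*(-595)) - 1*51)/(195166 + 413) = ((354025 - 336 + 14280 - 8330) - 51)/195579 = (359639 - 51)*(1/195579) = 359588*(1/195579) = 359588/195579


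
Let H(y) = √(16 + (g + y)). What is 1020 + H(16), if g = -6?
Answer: 1020 + √26 ≈ 1025.1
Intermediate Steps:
H(y) = √(10 + y) (H(y) = √(16 + (-6 + y)) = √(10 + y))
1020 + H(16) = 1020 + √(10 + 16) = 1020 + √26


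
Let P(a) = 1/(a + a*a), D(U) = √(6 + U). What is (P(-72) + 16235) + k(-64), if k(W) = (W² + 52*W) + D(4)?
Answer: 86919337/5112 + √10 ≈ 17006.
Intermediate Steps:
P(a) = 1/(a + a²)
k(W) = √10 + W² + 52*W (k(W) = (W² + 52*W) + √(6 + 4) = (W² + 52*W) + √10 = √10 + W² + 52*W)
(P(-72) + 16235) + k(-64) = (1/((-72)*(1 - 72)) + 16235) + (√10 + (-64)² + 52*(-64)) = (-1/72/(-71) + 16235) + (√10 + 4096 - 3328) = (-1/72*(-1/71) + 16235) + (768 + √10) = (1/5112 + 16235) + (768 + √10) = 82993321/5112 + (768 + √10) = 86919337/5112 + √10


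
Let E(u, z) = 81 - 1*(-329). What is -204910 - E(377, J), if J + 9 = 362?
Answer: -205320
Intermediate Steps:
J = 353 (J = -9 + 362 = 353)
E(u, z) = 410 (E(u, z) = 81 + 329 = 410)
-204910 - E(377, J) = -204910 - 1*410 = -204910 - 410 = -205320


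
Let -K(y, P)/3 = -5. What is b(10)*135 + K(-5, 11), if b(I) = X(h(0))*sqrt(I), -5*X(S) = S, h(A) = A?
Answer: 15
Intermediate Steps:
K(y, P) = 15 (K(y, P) = -3*(-5) = 15)
X(S) = -S/5
b(I) = 0 (b(I) = (-1/5*0)*sqrt(I) = 0*sqrt(I) = 0)
b(10)*135 + K(-5, 11) = 0*135 + 15 = 0 + 15 = 15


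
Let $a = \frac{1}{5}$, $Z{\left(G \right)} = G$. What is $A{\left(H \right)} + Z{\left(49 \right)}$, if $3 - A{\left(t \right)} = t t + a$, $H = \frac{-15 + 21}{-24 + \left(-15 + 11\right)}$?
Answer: $\frac{50719}{980} \approx 51.754$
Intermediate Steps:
$a = \frac{1}{5} \approx 0.2$
$H = - \frac{3}{14}$ ($H = \frac{6}{-24 - 4} = \frac{6}{-28} = 6 \left(- \frac{1}{28}\right) = - \frac{3}{14} \approx -0.21429$)
$A{\left(t \right)} = \frac{14}{5} - t^{2}$ ($A{\left(t \right)} = 3 - \left(t t + \frac{1}{5}\right) = 3 - \left(t^{2} + \frac{1}{5}\right) = 3 - \left(\frac{1}{5} + t^{2}\right) = \frac{14}{5} - t^{2}$)
$A{\left(H \right)} + Z{\left(49 \right)} = \left(\frac{14}{5} - \left(- \frac{3}{14}\right)^{2}\right) + 49 = \left(\frac{14}{5} - \frac{9}{196}\right) + 49 = \frac{2699}{980} + 49 = \frac{50719}{980}$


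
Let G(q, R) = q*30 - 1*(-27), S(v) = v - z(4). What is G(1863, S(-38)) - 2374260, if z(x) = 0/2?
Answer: -2318343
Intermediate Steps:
z(x) = 0 (z(x) = 0*(½) = 0)
S(v) = v (S(v) = v - 1*0 = v + 0 = v)
G(q, R) = 27 + 30*q (G(q, R) = 30*q + 27 = 27 + 30*q)
G(1863, S(-38)) - 2374260 = (27 + 30*1863) - 2374260 = (27 + 55890) - 2374260 = 55917 - 2374260 = -2318343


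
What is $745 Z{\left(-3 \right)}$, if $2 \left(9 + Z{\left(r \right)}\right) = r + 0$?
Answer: $- \frac{15645}{2} \approx -7822.5$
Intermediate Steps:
$Z{\left(r \right)} = -9 + \frac{r}{2}$ ($Z{\left(r \right)} = -9 + \frac{r + 0}{2} = -9 + \frac{r}{2}$)
$745 Z{\left(-3 \right)} = 745 \left(-9 + \frac{1}{2} \left(-3\right)\right) = 745 \left(-9 - \frac{3}{2}\right) = 745 \left(- \frac{21}{2}\right) = - \frac{15645}{2}$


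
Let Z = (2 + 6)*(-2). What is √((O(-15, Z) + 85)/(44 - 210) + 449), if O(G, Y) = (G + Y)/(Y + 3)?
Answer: 3*√58014593/1079 ≈ 21.177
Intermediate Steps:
Z = -16 (Z = 8*(-2) = -16)
O(G, Y) = (G + Y)/(3 + Y)
√((O(-15, Z) + 85)/(44 - 210) + 449) = √(((-15 - 16)/(3 - 16) + 85)/(44 - 210) + 449) = √((-31/(-13) + 85)/(-166) + 449) = √((-1/13*(-31) + 85)*(-1/166) + 449) = √((31/13 + 85)*(-1/166) + 449) = √((1136/13)*(-1/166) + 449) = √(-568/1079 + 449) = √(483903/1079) = 3*√58014593/1079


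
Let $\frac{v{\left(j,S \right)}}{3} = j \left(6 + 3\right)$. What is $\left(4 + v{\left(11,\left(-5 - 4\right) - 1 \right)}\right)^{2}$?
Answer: $90601$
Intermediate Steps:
$v{\left(j,S \right)} = 27 j$ ($v{\left(j,S \right)} = 3 j \left(6 + 3\right) = 3 j 9 = 3 \cdot 9 j = 27 j$)
$\left(4 + v{\left(11,\left(-5 - 4\right) - 1 \right)}\right)^{2} = \left(4 + 27 \cdot 11\right)^{2} = \left(4 + 297\right)^{2} = 301^{2} = 90601$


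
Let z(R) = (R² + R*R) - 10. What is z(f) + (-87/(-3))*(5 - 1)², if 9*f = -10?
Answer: 36974/81 ≈ 456.47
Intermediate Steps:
f = -10/9 (f = (⅑)*(-10) = -10/9 ≈ -1.1111)
z(R) = -10 + 2*R² (z(R) = (R² + R²) - 10 = 2*R² - 10 = -10 + 2*R²)
z(f) + (-87/(-3))*(5 - 1)² = (-10 + 2*(-10/9)²) + (-87/(-3))*(5 - 1)² = (-10 + 2*(100/81)) - 87*(-⅓)*4² = (-10 + 200/81) + 29*16 = -610/81 + 464 = 36974/81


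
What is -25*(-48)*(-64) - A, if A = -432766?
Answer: 355966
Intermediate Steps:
-25*(-48)*(-64) - A = -25*(-48)*(-64) - 1*(-432766) = 1200*(-64) + 432766 = -76800 + 432766 = 355966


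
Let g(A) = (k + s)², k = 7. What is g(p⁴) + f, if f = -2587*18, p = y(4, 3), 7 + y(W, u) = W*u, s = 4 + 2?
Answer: -46397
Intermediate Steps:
s = 6
y(W, u) = -7 + W*u
p = 5 (p = -7 + 4*3 = -7 + 12 = 5)
g(A) = 169 (g(A) = (7 + 6)² = 13² = 169)
f = -46566
g(p⁴) + f = 169 - 46566 = -46397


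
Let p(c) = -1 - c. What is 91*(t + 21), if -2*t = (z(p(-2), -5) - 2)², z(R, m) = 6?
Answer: 1183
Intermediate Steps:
t = -8 (t = -(6 - 2)²/2 = -½*4² = -½*16 = -8)
91*(t + 21) = 91*(-8 + 21) = 91*13 = 1183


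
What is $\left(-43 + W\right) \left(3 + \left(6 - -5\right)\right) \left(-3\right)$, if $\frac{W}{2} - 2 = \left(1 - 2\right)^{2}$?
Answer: $1554$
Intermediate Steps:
$W = 6$ ($W = 4 + 2 \left(1 - 2\right)^{2} = 4 + 2 \left(-1\right)^{2} = 4 + 2 \cdot 1 = 4 + 2 = 6$)
$\left(-43 + W\right) \left(3 + \left(6 - -5\right)\right) \left(-3\right) = \left(-43 + 6\right) \left(3 + \left(6 - -5\right)\right) \left(-3\right) = - 37 \left(3 + \left(6 + 5\right)\right) \left(-3\right) = - 37 \left(3 + 11\right) \left(-3\right) = - 37 \cdot 14 \left(-3\right) = \left(-37\right) \left(-42\right) = 1554$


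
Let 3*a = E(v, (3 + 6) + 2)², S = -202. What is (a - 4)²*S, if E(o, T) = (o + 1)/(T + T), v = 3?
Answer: -423534208/131769 ≈ -3214.2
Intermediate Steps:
E(o, T) = (1 + o)/(2*T) (E(o, T) = (1 + o)/((2*T)) = (1 + o)*(1/(2*T)) = (1 + o)/(2*T))
a = 4/363 (a = ((1 + 3)/(2*((3 + 6) + 2)))²/3 = ((½)*4/(9 + 2))²/3 = ((½)*4/11)²/3 = ((½)*(1/11)*4)²/3 = (2/11)²/3 = (⅓)*(4/121) = 4/363 ≈ 0.011019)
(a - 4)²*S = (4/363 - 4)²*(-202) = (-1448/363)²*(-202) = (2096704/131769)*(-202) = -423534208/131769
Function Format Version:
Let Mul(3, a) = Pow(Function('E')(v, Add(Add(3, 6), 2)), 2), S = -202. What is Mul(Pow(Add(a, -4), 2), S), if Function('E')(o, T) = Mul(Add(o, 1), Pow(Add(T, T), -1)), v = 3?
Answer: Rational(-423534208, 131769) ≈ -3214.2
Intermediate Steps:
Function('E')(o, T) = Mul(Rational(1, 2), Pow(T, -1), Add(1, o)) (Function('E')(o, T) = Mul(Add(1, o), Pow(Mul(2, T), -1)) = Mul(Add(1, o), Mul(Rational(1, 2), Pow(T, -1))) = Mul(Rational(1, 2), Pow(T, -1), Add(1, o)))
a = Rational(4, 363) (a = Mul(Rational(1, 3), Pow(Mul(Rational(1, 2), Pow(Add(Add(3, 6), 2), -1), Add(1, 3)), 2)) = Mul(Rational(1, 3), Pow(Mul(Rational(1, 2), Pow(Add(9, 2), -1), 4), 2)) = Mul(Rational(1, 3), Pow(Mul(Rational(1, 2), Pow(11, -1), 4), 2)) = Mul(Rational(1, 3), Pow(Mul(Rational(1, 2), Rational(1, 11), 4), 2)) = Mul(Rational(1, 3), Pow(Rational(2, 11), 2)) = Mul(Rational(1, 3), Rational(4, 121)) = Rational(4, 363) ≈ 0.011019)
Mul(Pow(Add(a, -4), 2), S) = Mul(Pow(Add(Rational(4, 363), -4), 2), -202) = Mul(Pow(Rational(-1448, 363), 2), -202) = Mul(Rational(2096704, 131769), -202) = Rational(-423534208, 131769)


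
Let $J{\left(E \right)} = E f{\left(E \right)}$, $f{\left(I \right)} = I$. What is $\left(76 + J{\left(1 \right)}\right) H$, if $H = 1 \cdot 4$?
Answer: $308$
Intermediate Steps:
$J{\left(E \right)} = E^{2}$ ($J{\left(E \right)} = E E = E^{2}$)
$H = 4$
$\left(76 + J{\left(1 \right)}\right) H = \left(76 + 1^{2}\right) 4 = \left(76 + 1\right) 4 = 77 \cdot 4 = 308$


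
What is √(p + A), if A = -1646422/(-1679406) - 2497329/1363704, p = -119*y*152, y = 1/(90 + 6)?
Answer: I*√765989615416011868290602/63617018884 ≈ 13.757*I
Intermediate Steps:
y = 1/96 ≈ 0.010417
p = -2261/12 (p = -119*1/96*152 = -119/96*152 = -2261/12 ≈ -188.42)
A = -324799506581/381702113304 (A = -1646422*(-1/1679406) - 2497329*1/1363704 = 823211/839703 - 832443/454568 = -324799506581/381702113304 ≈ -0.85092)
√(p + A) = √(-2261/12 - 324799506581/381702113304) = √(-24081279784981/127234037768) = I*√765989615416011868290602/63617018884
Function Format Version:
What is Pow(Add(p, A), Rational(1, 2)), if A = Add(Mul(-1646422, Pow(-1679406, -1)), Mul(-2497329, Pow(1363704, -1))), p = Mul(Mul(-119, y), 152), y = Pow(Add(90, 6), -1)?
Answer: Mul(Rational(1, 63617018884), I, Pow(765989615416011868290602, Rational(1, 2))) ≈ Mul(13.757, I)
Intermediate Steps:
y = Rational(1, 96) (y = Pow(96, -1) = Rational(1, 96) ≈ 0.010417)
p = Rational(-2261, 12) (p = Mul(Mul(-119, Rational(1, 96)), 152) = Mul(Rational(-119, 96), 152) = Rational(-2261, 12) ≈ -188.42)
A = Rational(-324799506581, 381702113304) (A = Add(Mul(-1646422, Rational(-1, 1679406)), Mul(-2497329, Rational(1, 1363704))) = Add(Rational(823211, 839703), Rational(-832443, 454568)) = Rational(-324799506581, 381702113304) ≈ -0.85092)
Pow(Add(p, A), Rational(1, 2)) = Pow(Add(Rational(-2261, 12), Rational(-324799506581, 381702113304)), Rational(1, 2)) = Pow(Rational(-24081279784981, 127234037768), Rational(1, 2)) = Mul(Rational(1, 63617018884), I, Pow(765989615416011868290602, Rational(1, 2)))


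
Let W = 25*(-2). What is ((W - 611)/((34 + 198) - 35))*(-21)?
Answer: 13881/197 ≈ 70.462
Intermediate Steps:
W = -50
((W - 611)/((34 + 198) - 35))*(-21) = ((-50 - 611)/((34 + 198) - 35))*(-21) = -661/(232 - 35)*(-21) = -661/197*(-21) = 13881/197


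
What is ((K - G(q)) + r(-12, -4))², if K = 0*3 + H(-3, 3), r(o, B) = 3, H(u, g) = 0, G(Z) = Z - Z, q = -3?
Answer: 9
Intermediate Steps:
G(Z) = 0
K = 0 (K = 0*3 + 0 = 0 + 0 = 0)
((K - G(q)) + r(-12, -4))² = ((0 - 1*0) + 3)² = ((0 + 0) + 3)² = (0 + 3)² = 3² = 9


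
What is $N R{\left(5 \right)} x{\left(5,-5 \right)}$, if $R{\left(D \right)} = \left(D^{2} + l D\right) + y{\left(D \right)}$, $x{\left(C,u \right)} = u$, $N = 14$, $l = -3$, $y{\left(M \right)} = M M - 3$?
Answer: $-2240$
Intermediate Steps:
$y{\left(M \right)} = -3 + M^{2}$ ($y{\left(M \right)} = M^{2} - 3 = -3 + M^{2}$)
$R{\left(D \right)} = -3 - 3 D + 2 D^{2}$ ($R{\left(D \right)} = \left(D^{2} - 3 D\right) + \left(-3 + D^{2}\right) = -3 - 3 D + 2 D^{2}$)
$N R{\left(5 \right)} x{\left(5,-5 \right)} = 14 \left(-3 - 15 + 2 \cdot 5^{2}\right) \left(-5\right) = 14 \left(-3 - 15 + 2 \cdot 25\right) \left(-5\right) = 14 \left(-3 - 15 + 50\right) \left(-5\right) = 14 \cdot 32 \left(-5\right) = 448 \left(-5\right) = -2240$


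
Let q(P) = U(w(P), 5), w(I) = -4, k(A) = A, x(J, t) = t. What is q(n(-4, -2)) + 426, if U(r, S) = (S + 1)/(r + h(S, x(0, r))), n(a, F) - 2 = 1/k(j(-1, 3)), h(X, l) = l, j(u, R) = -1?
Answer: 1701/4 ≈ 425.25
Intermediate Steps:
n(a, F) = 1 (n(a, F) = 2 + 1/(-1) = 2 - 1 = 1)
U(r, S) = (1 + S)/(2*r) (U(r, S) = (S + 1)/(r + r) = (1 + S)/((2*r)) = (1 + S)*(1/(2*r)) = (1 + S)/(2*r))
q(P) = -¾ (q(P) = (½)*(1 + 5)/(-4) = (½)*(-¼)*6 = -¾)
q(n(-4, -2)) + 426 = -¾ + 426 = 1701/4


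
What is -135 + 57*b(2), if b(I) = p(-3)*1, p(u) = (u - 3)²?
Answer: 1917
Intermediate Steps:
p(u) = (-3 + u)²
b(I) = 36 (b(I) = (-3 - 3)²*1 = (-6)²*1 = 36*1 = 36)
-135 + 57*b(2) = -135 + 57*36 = -135 + 2052 = 1917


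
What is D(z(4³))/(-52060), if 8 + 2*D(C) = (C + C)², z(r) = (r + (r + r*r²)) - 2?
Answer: -34392776449/13015 ≈ -2.6425e+6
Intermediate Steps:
z(r) = -2 + r³ + 2*r (z(r) = (r + (r + r³)) - 2 = (r³ + 2*r) - 2 = -2 + r³ + 2*r)
D(C) = -4 + 2*C² (D(C) = -4 + (C + C)²/2 = -4 + (2*C)²/2 = -4 + (4*C²)/2 = -4 + 2*C²)
D(z(4³))/(-52060) = (-4 + 2*(-2 + (4³)³ + 2*4³)²)/(-52060) = (-4 + 2*(-2 + 64³ + 2*64)²)*(-1/52060) = (-4 + 2*(-2 + 262144 + 128)²)*(-1/52060) = (-4 + 2*262270²)*(-1/52060) = (-4 + 2*68785552900)*(-1/52060) = (-4 + 137571105800)*(-1/52060) = 137571105796*(-1/52060) = -34392776449/13015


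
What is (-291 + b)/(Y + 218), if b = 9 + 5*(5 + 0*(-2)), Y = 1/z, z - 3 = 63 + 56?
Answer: -31354/26597 ≈ -1.1789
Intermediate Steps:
z = 122 (z = 3 + (63 + 56) = 3 + 119 = 122)
Y = 1/122 ≈ 0.0081967
b = 34 (b = 9 + 5*(5 + 0) = 9 + 5*5 = 9 + 25 = 34)
(-291 + b)/(Y + 218) = (-291 + 34)/(1/122 + 218) = -257/26597/122 = -257*122/26597 = -31354/26597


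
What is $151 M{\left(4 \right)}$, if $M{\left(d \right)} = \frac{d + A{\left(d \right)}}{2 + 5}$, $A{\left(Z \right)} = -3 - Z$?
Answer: $- \frac{453}{7} \approx -64.714$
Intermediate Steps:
$M{\left(d \right)} = - \frac{3}{7}$ ($M{\left(d \right)} = \frac{d - \left(3 + d\right)}{2 + 5} = - \frac{3}{7}$)
$151 M{\left(4 \right)} = 151 \left(- \frac{3}{7}\right) = - \frac{453}{7}$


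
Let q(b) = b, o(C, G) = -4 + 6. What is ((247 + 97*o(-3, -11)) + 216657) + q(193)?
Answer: 217291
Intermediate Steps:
o(C, G) = 2
((247 + 97*o(-3, -11)) + 216657) + q(193) = ((247 + 97*2) + 216657) + 193 = ((247 + 194) + 216657) + 193 = (441 + 216657) + 193 = 217098 + 193 = 217291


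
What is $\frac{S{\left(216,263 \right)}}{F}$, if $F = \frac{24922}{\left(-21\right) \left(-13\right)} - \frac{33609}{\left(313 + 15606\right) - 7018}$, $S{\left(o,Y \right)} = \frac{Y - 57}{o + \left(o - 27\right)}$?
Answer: $\frac{18539794}{3189831975} \approx 0.0058122$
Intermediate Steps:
$S{\left(o,Y \right)} = \frac{-57 + Y}{-27 + 2 o}$ ($S{\left(o,Y \right)} = \frac{-57 + Y}{o + \left(-27 + o\right)} = \frac{-57 + Y}{-27 + 2 o}$)
$F = \frac{23628385}{269997}$ ($F = \frac{24922}{273} - \frac{33609}{15919 - 7018} = 24922 \cdot \frac{1}{273} - \frac{33609}{8901} = \frac{24922}{273} - \frac{11203}{2967} = \frac{23628385}{269997} \approx 87.514$)
$\frac{S{\left(216,263 \right)}}{F} = \frac{\frac{1}{-27 + 2 \cdot 216} \left(-57 + 263\right)}{\frac{23628385}{269997}} = \frac{1}{-27 + 432} \cdot 206 \cdot \frac{269997}{23628385} = \frac{1}{405} \cdot 206 \cdot \frac{269997}{23628385} = \frac{206}{405} \cdot \frac{269997}{23628385} = \frac{18539794}{3189831975}$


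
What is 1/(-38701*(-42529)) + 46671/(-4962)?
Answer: -25605496993099/2722343127166 ≈ -9.4057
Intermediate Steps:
1/(-38701*(-42529)) + 46671/(-4962) = -1/38701*(-1/42529) + 46671*(-1/4962) = 1/1645914829 - 15557/1654 = -25605496993099/2722343127166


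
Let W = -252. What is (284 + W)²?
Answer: 1024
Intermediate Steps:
(284 + W)² = (284 - 252)² = 32² = 1024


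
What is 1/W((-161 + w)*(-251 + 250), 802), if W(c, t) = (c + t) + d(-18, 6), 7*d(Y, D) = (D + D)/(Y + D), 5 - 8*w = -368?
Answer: 56/51309 ≈ 0.0010914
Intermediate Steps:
w = 373/8 (w = 5/8 - ⅛*(-368) = 5/8 + 46 = 373/8 ≈ 46.625)
d(Y, D) = 2*D/(7*(D + Y)) (d(Y, D) = ((D + D)/(Y + D))/7 = ((2*D)/(D + Y))/7 = (2*D/(D + Y))/7 = 2*D/(7*(D + Y)))
W(c, t) = -⅐ + c + t (W(c, t) = (c + t) + (2/7)*6/(6 - 18) = (c + t) + (2/7)*6/(-12) = (c + t) + (2/7)*6*(-1/12) = (c + t) - ⅐ = -⅐ + c + t)
1/W((-161 + w)*(-251 + 250), 802) = 1/(-⅐ + (-161 + 373/8)*(-251 + 250) + 802) = 1/(-⅐ - 915/8*(-1) + 802) = 1/(-⅐ + 915/8 + 802) = 1/(51309/56) = 56/51309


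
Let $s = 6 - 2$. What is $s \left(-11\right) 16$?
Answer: $-704$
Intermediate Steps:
$s = 4$
$s \left(-11\right) 16 = 4 \left(-11\right) 16 = \left(-44\right) 16 = -704$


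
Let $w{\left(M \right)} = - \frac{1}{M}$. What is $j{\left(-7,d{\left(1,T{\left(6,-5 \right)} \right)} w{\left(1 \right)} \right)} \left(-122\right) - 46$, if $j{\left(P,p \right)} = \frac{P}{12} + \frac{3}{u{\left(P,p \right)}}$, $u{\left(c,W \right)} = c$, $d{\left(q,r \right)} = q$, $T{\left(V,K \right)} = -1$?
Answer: $\frac{3253}{42} \approx 77.452$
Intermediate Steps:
$j{\left(P,p \right)} = \frac{3}{P} + \frac{P}{12}$ ($j{\left(P,p \right)} = \frac{P}{12} + \frac{3}{P} = \frac{3}{P} + \frac{P}{12}$)
$j{\left(-7,d{\left(1,T{\left(6,-5 \right)} \right)} w{\left(1 \right)} \right)} \left(-122\right) - 46 = \left(\frac{3}{-7} + \frac{1}{12} \left(-7\right)\right) \left(-122\right) - 46 = \left(3 \left(- \frac{1}{7}\right) - \frac{7}{12}\right) \left(-122\right) - 46 = \left(- \frac{3}{7} - \frac{7}{12}\right) \left(-122\right) - 46 = \left(- \frac{85}{84}\right) \left(-122\right) - 46 = \frac{5185}{42} - 46 = \frac{3253}{42}$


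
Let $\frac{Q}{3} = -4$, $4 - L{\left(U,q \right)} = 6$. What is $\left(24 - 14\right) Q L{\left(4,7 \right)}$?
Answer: $240$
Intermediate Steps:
$L{\left(U,q \right)} = -2$ ($L{\left(U,q \right)} = 4 - 6 = -2$)
$Q = -12$ ($Q = 3 \left(-4\right) = -12$)
$\left(24 - 14\right) Q L{\left(4,7 \right)} = \left(24 - 14\right) \left(-12\right) \left(-2\right) = 10 \left(-12\right) \left(-2\right) = \left(-120\right) \left(-2\right) = 240$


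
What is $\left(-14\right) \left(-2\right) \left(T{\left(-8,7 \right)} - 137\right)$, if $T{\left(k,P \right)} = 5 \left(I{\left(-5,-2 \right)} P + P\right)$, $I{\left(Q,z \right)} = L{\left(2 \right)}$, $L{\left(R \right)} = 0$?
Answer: $-2856$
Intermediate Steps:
$I{\left(Q,z \right)} = 0$
$T{\left(k,P \right)} = 5 P$ ($T{\left(k,P \right)} = 5 \left(0 P + P\right) = 5 \left(0 + P\right) = 5 P$)
$\left(-14\right) \left(-2\right) \left(T{\left(-8,7 \right)} - 137\right) = \left(-14\right) \left(-2\right) \left(5 \cdot 7 - 137\right) = 28 \left(35 - 137\right) = 28 \left(-102\right) = -2856$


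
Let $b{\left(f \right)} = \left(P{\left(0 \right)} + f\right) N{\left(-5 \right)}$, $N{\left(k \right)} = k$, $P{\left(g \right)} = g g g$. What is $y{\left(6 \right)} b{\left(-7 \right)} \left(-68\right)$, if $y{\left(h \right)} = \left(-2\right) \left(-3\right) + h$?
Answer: $-28560$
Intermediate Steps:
$y{\left(h \right)} = 6 + h$
$P{\left(g \right)} = g^{3}$ ($P{\left(g \right)} = g^{2} g = g^{3}$)
$b{\left(f \right)} = - 5 f$ ($b{\left(f \right)} = \left(0^{3} + f\right) \left(-5\right) = \left(0 + f\right) \left(-5\right) = f \left(-5\right) = - 5 f$)
$y{\left(6 \right)} b{\left(-7 \right)} \left(-68\right) = \left(6 + 6\right) \left(\left(-5\right) \left(-7\right)\right) \left(-68\right) = 12 \cdot 35 \left(-68\right) = 420 \left(-68\right) = -28560$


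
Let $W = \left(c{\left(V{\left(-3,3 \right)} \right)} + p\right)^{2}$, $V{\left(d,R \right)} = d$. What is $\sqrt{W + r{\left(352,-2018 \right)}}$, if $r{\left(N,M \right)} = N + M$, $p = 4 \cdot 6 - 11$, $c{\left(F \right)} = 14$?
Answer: $i \sqrt{937} \approx 30.61 i$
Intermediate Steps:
$p = 13$ ($p = 24 - 11 = 13$)
$r{\left(N,M \right)} = M + N$
$W = 729$ ($W = \left(14 + 13\right)^{2} = 27^{2} = 729$)
$\sqrt{W + r{\left(352,-2018 \right)}} = \sqrt{729 + \left(-2018 + 352\right)} = \sqrt{729 - 1666} = \sqrt{-937} = i \sqrt{937}$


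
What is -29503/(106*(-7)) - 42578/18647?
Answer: 518549565/13836074 ≈ 37.478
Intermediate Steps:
-29503/(106*(-7)) - 42578/18647 = -29503/(-742) - 42578*1/18647 = -29503*(-1/742) - 42578/18647 = 29503/742 - 42578/18647 = 518549565/13836074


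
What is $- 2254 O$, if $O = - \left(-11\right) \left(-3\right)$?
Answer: $74382$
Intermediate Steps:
$O = -33$ ($O = \left(-1\right) 33 = -33$)
$- 2254 O = \left(-2254\right) \left(-33\right) = 74382$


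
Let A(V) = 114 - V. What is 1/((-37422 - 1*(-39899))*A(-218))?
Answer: 1/822364 ≈ 1.2160e-6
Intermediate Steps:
1/((-37422 - 1*(-39899))*A(-218)) = 1/((-37422 - 1*(-39899))*(114 - 1*(-218))) = 1/((-37422 + 39899)*(114 + 218)) = 1/(2477*332) = (1/2477)*(1/332) = 1/822364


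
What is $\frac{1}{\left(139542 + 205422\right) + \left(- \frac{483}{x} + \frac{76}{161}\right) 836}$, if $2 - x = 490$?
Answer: $\frac{19642}{6799786747} \approx 2.8886 \cdot 10^{-6}$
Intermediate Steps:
$x = -488$ ($x = 2 - 490 = -488$)
$\frac{1}{\left(139542 + 205422\right) + \left(- \frac{483}{x} + \frac{76}{161}\right) 836} = \frac{1}{\left(139542 + 205422\right) + \left(- \frac{483}{-488} + \frac{76}{161}\right) 836} = \frac{1}{344964 + \left(\left(-483\right) \left(- \frac{1}{488}\right) + 76 \cdot \frac{1}{161}\right) 836} = \frac{1}{344964 + \left(\frac{483}{488} + \frac{76}{161}\right) 836} = \frac{1}{344964 + \frac{114851}{78568} \cdot 836} = \frac{1}{344964 + \frac{24003859}{19642}} = \frac{1}{\frac{6799786747}{19642}} = \frac{19642}{6799786747}$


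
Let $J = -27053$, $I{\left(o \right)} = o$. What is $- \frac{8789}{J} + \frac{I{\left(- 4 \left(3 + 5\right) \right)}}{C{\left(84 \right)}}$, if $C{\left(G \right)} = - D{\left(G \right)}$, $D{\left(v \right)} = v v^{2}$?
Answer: $\frac{162816911}{501075666} \approx 0.32493$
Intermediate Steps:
$D{\left(v \right)} = v^{3}$
$C{\left(G \right)} = - G^{3}$
$- \frac{8789}{J} + \frac{I{\left(- 4 \left(3 + 5\right) \right)}}{C{\left(84 \right)}} = - \frac{8789}{-27053} + \frac{\left(-4\right) \left(3 + 5\right)}{\left(-1\right) 84^{3}} = \left(-8789\right) \left(- \frac{1}{27053}\right) + \frac{\left(-4\right) 8}{\left(-1\right) 592704} = \frac{8789}{27053} - \frac{32}{-592704} = \frac{8789}{27053} - - \frac{1}{18522} = \frac{8789}{27053} + \frac{1}{18522} = \frac{162816911}{501075666}$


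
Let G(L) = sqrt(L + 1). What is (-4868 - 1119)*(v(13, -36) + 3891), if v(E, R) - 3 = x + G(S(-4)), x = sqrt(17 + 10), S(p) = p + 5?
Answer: -23313378 - 17961*sqrt(3) - 5987*sqrt(2) ≈ -2.3353e+7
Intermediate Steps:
S(p) = 5 + p
G(L) = sqrt(1 + L)
x = 3*sqrt(3) (x = sqrt(27) = 3*sqrt(3) ≈ 5.1962)
v(E, R) = 3 + sqrt(2) + 3*sqrt(3) (v(E, R) = 3 + (3*sqrt(3) + sqrt(1 + (5 - 4))) = 3 + (3*sqrt(3) + sqrt(1 + 1)) = 3 + (3*sqrt(3) + sqrt(2)) = 3 + (sqrt(2) + 3*sqrt(3)) = 3 + sqrt(2) + 3*sqrt(3))
(-4868 - 1119)*(v(13, -36) + 3891) = (-4868 - 1119)*((3 + sqrt(2) + 3*sqrt(3)) + 3891) = -5987*(3894 + sqrt(2) + 3*sqrt(3)) = -23313378 - 17961*sqrt(3) - 5987*sqrt(2)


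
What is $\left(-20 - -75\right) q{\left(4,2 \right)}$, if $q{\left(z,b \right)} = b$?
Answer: $110$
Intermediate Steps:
$\left(-20 - -75\right) q{\left(4,2 \right)} = \left(-20 - -75\right) 2 = \left(-20 + 75\right) 2 = 55 \cdot 2 = 110$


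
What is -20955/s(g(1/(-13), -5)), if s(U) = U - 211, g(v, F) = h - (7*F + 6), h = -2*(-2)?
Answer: 20955/178 ≈ 117.72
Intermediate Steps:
h = 4
g(v, F) = -2 - 7*F (g(v, F) = 4 - (7*F + 6) = 4 - (6 + 7*F) = 4 + (-6 - 7*F) = -2 - 7*F)
s(U) = -211 + U
-20955/s(g(1/(-13), -5)) = -20955/(-211 + (-2 - 7*(-5))) = -20955/(-211 + (-2 + 35)) = -20955/(-211 + 33) = -20955/(-178) = -20955*(-1/178) = 20955/178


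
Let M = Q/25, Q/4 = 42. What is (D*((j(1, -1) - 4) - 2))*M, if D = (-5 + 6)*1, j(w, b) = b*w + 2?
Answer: -168/5 ≈ -33.600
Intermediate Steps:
j(w, b) = 2 + b*w
Q = 168 (Q = 4*42 = 168)
D = 1 (D = 1*1 = 1)
M = 168/25 ≈ 6.7200
(D*((j(1, -1) - 4) - 2))*M = (1*(((2 - 1*1) - 4) - 2))*(168/25) = (1*(((2 - 1) - 4) - 2))*(168/25) = (1*((1 - 4) - 2))*(168/25) = (1*(-3 - 2))*(168/25) = (1*(-5))*(168/25) = -5*168/25 = -168/5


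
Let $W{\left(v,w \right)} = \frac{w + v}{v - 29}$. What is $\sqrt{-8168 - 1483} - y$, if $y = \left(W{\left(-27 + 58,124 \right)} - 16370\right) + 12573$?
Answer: $\frac{7439}{2} + i \sqrt{9651} \approx 3719.5 + 98.24 i$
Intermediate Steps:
$W{\left(v,w \right)} = \frac{v + w}{-29 + v}$
$y = - \frac{7439}{2}$ ($y = \left(\frac{\left(-27 + 58\right) + 124}{-29 + \left(-27 + 58\right)} - 16370\right) + 12573 = \left(\frac{31 + 124}{-29 + 31} - 16370\right) + 12573 = \left(\frac{1}{2} \cdot 155 - 16370\right) + 12573 = \left(\frac{155}{2} - 16370\right) + 12573 = - \frac{32585}{2} + 12573 = - \frac{7439}{2} \approx -3719.5$)
$\sqrt{-8168 - 1483} - y = \sqrt{-8168 - 1483} - - \frac{7439}{2} = \sqrt{-9651} + \frac{7439}{2} = i \sqrt{9651} + \frac{7439}{2} = \frac{7439}{2} + i \sqrt{9651}$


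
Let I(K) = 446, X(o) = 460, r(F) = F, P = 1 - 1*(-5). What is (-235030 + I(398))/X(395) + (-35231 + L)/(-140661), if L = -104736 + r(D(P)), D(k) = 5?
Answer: -2744369792/5392005 ≈ -508.97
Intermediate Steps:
P = 6 (P = 1 + 5 = 6)
L = -104731 (L = -104736 + 5 = -104731)
(-235030 + I(398))/X(395) + (-35231 + L)/(-140661) = (-235030 + 446)/460 + (-35231 - 104731)/(-140661) = -234584*1/460 - 139962*(-1/140661) = -58646/115 + 46654/46887 = -2744369792/5392005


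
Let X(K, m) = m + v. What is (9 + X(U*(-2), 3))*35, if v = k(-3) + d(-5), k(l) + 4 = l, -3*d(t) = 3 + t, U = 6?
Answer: 595/3 ≈ 198.33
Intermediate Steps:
d(t) = -1 - t/3 (d(t) = -(3 + t)/3 = -1 - t/3)
k(l) = -4 + l
v = -19/3 (v = (-4 - 3) + (-1 - ⅓*(-5)) = -7 + (-1 + 5/3) = -7 + ⅔ = -19/3 ≈ -6.3333)
X(K, m) = -19/3 + m (X(K, m) = m - 19/3 = -19/3 + m)
(9 + X(U*(-2), 3))*35 = (9 + (-19/3 + 3))*35 = (9 - 10/3)*35 = (17/3)*35 = 595/3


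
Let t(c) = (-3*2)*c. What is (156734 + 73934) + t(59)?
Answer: 230314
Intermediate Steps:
t(c) = -6*c
(156734 + 73934) + t(59) = (156734 + 73934) - 6*59 = 230668 - 354 = 230314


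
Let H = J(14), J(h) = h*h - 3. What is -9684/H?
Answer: -9684/193 ≈ -50.176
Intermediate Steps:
J(h) = -3 + h**2 (J(h) = h**2 - 3 = -3 + h**2)
H = 193 (H = -3 + 14**2 = -3 + 196 = 193)
-9684/H = -9684/193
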